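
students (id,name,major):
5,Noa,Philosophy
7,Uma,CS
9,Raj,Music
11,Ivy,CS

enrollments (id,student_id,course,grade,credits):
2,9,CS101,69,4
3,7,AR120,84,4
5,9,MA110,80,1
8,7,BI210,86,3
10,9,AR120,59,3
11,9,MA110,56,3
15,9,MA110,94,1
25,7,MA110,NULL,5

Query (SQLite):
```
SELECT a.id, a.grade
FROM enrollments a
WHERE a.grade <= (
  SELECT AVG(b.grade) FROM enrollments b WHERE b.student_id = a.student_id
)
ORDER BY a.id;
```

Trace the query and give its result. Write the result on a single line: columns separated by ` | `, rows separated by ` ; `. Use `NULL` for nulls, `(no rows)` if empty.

2 | 69 ; 3 | 84 ; 10 | 59 ; 11 | 56

For each enrollments row a, compute AVG(grade) over rows sharing a.student_id.
Keep row a if a.grade <= that per-group AVG.
  student_id=7: AVG(grade) = 85.0
  student_id=9: AVG(grade) = 71.6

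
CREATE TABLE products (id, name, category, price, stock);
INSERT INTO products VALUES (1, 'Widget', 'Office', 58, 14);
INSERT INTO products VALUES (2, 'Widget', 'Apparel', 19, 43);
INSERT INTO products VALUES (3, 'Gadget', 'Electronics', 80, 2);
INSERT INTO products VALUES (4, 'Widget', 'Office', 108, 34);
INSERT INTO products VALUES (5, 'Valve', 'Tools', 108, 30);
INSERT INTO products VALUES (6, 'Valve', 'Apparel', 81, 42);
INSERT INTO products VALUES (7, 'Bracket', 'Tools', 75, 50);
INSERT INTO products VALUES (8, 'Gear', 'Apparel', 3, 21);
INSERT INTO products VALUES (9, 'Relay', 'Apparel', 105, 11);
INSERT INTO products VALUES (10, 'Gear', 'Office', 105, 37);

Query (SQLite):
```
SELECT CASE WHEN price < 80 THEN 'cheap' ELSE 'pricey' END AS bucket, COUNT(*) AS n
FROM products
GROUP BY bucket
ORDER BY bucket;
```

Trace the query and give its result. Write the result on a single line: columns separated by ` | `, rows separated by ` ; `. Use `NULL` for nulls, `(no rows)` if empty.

cheap | 4 ; pricey | 6

Bucket rows by price < 80 → 'cheap' else 'pricey'; count each bucket.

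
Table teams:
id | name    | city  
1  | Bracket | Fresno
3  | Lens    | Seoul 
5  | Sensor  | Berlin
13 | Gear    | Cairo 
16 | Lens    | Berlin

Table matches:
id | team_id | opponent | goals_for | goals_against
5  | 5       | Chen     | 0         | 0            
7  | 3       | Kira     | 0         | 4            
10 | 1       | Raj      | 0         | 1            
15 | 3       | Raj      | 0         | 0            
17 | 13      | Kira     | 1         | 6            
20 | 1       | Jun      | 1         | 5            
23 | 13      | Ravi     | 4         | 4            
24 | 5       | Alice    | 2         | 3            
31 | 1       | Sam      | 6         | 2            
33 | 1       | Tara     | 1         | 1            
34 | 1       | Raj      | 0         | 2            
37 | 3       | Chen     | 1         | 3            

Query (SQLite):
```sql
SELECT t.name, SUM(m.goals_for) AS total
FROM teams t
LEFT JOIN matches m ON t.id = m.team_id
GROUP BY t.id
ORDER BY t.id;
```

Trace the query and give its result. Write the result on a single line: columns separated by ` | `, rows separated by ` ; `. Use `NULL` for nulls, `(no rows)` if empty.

Bracket | 8 ; Lens | 1 ; Sensor | 2 ; Gear | 5 ; Lens | NULL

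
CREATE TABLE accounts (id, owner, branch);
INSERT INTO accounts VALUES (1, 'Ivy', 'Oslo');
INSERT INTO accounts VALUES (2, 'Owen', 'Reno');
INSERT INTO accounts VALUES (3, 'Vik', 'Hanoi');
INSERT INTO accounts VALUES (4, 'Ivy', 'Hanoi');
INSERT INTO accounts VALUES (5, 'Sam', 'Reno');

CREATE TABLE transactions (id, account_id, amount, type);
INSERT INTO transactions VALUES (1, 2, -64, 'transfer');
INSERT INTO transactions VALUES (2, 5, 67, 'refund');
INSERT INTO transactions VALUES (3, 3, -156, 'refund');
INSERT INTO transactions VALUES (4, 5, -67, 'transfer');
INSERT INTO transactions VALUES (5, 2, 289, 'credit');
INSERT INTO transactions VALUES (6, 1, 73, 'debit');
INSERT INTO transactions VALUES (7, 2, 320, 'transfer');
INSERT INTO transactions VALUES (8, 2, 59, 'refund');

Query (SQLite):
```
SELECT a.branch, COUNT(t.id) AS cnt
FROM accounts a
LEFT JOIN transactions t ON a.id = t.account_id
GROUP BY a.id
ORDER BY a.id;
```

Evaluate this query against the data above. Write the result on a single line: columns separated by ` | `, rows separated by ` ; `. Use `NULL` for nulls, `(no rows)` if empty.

Oslo | 1 ; Reno | 4 ; Hanoi | 1 ; Hanoi | 0 ; Reno | 2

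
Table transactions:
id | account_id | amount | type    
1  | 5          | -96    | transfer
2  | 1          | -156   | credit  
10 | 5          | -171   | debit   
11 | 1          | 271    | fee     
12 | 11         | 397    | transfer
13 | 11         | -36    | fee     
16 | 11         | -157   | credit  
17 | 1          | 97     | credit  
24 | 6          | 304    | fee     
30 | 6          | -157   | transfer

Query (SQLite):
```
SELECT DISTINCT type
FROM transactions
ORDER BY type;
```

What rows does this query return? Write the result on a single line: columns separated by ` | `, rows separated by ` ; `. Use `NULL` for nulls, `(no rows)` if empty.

credit ; debit ; fee ; transfer

Collect distinct type values from transactions.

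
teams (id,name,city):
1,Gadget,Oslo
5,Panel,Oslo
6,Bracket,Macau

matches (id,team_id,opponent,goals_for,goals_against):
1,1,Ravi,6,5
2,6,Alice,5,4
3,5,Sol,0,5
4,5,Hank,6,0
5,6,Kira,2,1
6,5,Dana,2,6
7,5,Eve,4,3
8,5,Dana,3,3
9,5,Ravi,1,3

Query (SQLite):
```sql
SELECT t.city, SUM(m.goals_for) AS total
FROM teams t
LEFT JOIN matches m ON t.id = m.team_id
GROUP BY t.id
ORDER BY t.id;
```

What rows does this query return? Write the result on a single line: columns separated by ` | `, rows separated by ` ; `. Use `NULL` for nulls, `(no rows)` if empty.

LEFT JOIN keeps every teams row; unmatched ones get NULL for matches columns.
Group by teams.id and compute SUM(m.goals_for). SUM over an all-NULL group is NULL.
  1: ids {1} → SUM(m.goals_for)=6
  5: ids {3, 4, 6, 7, 8, 9} → SUM(m.goals_for)=16
  6: ids {2, 5} → SUM(m.goals_for)=7

Oslo | 6 ; Oslo | 16 ; Macau | 7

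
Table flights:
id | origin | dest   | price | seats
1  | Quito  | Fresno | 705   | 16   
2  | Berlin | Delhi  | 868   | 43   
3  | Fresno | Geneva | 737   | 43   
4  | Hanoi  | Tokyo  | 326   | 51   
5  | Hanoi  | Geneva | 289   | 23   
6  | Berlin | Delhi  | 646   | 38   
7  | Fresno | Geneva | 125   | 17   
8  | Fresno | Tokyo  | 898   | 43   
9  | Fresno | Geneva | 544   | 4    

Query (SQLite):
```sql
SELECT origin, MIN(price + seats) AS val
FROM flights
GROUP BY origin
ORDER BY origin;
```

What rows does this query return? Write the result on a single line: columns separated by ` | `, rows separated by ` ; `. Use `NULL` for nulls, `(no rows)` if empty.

Berlin | 684 ; Fresno | 142 ; Hanoi | 312 ; Quito | 721

For each row compute price + seats.
Group by origin; take MIN of the expression per group.
  Berlin: ids {2, 6} → MIN(price + seats)=684
  Fresno: ids {3, 7, 8, 9} → MIN(price + seats)=142
  Hanoi: ids {4, 5} → MIN(price + seats)=312
  Quito: ids {1} → MIN(price + seats)=721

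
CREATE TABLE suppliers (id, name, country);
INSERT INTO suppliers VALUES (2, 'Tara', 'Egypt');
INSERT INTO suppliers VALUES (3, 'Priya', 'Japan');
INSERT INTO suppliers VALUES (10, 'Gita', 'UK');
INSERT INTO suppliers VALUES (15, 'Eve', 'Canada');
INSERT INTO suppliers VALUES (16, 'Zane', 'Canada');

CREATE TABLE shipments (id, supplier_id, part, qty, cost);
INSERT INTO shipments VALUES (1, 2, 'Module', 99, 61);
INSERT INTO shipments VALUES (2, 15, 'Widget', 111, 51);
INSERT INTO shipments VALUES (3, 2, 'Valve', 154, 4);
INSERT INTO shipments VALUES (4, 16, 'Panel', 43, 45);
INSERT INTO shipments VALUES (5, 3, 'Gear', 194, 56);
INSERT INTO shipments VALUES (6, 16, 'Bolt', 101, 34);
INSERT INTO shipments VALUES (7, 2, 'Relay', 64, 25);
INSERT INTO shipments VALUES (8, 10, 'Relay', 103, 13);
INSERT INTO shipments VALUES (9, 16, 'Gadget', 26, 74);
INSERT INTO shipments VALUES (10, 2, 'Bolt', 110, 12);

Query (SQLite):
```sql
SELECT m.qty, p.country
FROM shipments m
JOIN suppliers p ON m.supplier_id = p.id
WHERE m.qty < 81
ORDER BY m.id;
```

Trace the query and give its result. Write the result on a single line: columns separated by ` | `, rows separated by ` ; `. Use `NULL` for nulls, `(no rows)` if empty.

Each shipments row matches the suppliers row where supplier_id = suppliers.id.
Then keep rows with m.qty < 81.

43 | Canada ; 64 | Egypt ; 26 | Canada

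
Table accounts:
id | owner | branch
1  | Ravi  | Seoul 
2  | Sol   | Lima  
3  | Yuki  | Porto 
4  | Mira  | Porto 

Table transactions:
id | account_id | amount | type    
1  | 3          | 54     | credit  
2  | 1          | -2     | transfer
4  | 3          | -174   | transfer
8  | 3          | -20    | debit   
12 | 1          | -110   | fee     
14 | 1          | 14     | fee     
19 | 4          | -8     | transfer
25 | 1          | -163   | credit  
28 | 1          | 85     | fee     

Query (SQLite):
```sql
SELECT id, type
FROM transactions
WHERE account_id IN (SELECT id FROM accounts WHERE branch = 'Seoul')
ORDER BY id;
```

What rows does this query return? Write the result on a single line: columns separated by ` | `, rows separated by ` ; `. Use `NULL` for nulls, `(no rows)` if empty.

2 | transfer ; 12 | fee ; 14 | fee ; 25 | credit ; 28 | fee

Inner query: accounts.id where branch = 'Seoul'.
Outer: keep transactions rows whose account_id is in that set.
Inner query → {1}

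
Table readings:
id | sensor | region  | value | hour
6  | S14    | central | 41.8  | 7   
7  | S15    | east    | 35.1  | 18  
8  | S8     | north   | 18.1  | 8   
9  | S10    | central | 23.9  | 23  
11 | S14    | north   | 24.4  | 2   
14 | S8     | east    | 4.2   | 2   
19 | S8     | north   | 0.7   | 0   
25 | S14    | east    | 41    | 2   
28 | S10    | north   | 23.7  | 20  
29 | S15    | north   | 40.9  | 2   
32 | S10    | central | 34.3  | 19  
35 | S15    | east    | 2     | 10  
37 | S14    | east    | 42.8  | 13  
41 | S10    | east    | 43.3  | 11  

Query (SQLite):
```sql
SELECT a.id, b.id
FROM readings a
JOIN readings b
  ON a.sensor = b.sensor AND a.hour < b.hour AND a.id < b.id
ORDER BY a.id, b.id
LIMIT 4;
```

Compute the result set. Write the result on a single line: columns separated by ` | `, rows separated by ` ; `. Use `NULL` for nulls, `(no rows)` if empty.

6 | 37 ; 11 | 37 ; 25 | 37 ; 29 | 35

Pairs (a,b) with same sensor, a.hour < b.hour, a.id < b.id.
sensor groups: S10:{9,28,32,41} S14:{6,11,25,37} S15:{7,29,35} S8:{8,14,19}
Ordered by (a.id, b.id); first 4.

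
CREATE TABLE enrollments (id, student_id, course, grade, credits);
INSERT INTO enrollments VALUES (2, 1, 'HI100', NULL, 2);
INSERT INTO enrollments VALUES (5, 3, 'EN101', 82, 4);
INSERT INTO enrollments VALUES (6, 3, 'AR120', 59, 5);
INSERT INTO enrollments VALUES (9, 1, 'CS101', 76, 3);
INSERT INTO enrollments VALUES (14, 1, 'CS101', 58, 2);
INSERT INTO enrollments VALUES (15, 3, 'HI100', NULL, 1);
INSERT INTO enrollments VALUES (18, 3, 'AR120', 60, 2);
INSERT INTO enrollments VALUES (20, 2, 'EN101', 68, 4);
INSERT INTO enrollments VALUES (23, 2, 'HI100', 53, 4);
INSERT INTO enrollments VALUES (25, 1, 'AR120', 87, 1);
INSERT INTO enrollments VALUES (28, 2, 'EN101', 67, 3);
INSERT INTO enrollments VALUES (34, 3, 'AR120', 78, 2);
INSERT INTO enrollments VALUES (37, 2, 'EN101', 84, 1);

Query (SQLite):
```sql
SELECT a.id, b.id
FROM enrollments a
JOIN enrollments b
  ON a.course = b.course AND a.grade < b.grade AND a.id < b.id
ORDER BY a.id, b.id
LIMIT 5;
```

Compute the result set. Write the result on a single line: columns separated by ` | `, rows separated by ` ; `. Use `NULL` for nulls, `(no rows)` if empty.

5 | 37 ; 6 | 18 ; 6 | 25 ; 6 | 34 ; 18 | 25

Pairs (a,b) with same course, a.grade < b.grade, a.id < b.id.
course groups: AR120:{6,18,25,34} CS101:{9,14} EN101:{5,20,28,37} HI100:{2,15,23}
Ordered by (a.id, b.id); first 5.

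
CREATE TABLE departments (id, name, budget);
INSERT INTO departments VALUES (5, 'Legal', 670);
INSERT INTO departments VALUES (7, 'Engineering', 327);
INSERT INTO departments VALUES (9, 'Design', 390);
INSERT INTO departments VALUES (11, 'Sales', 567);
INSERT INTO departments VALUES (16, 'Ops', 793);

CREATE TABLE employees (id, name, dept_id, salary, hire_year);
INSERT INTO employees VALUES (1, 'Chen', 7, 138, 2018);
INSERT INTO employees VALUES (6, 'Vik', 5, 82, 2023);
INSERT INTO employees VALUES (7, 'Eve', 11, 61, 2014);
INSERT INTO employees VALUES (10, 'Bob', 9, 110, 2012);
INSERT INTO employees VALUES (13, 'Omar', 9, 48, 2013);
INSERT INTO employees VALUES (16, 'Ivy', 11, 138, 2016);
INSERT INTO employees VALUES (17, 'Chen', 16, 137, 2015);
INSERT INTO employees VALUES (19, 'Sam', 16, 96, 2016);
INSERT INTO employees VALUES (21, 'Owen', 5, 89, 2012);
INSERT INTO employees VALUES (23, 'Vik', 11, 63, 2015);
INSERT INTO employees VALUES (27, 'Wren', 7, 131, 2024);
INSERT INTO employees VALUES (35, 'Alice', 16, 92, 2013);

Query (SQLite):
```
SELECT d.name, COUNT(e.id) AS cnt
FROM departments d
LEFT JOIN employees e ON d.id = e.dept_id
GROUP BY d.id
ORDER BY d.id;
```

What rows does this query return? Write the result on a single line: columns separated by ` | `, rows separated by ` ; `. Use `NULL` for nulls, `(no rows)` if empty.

LEFT JOIN keeps every departments row; unmatched ones get NULL for employees columns.
Group by departments.id and compute COUNT(e.id). COUNT(col) of an all-NULL group is 0.
  5: ids {6, 21} → COUNT(e.id)=2
  7: ids {1, 27} → COUNT(e.id)=2
  9: ids {10, 13} → COUNT(e.id)=2
  11: ids {7, 16, 23} → COUNT(e.id)=3
  16: ids {17, 19, 35} → COUNT(e.id)=3

Legal | 2 ; Engineering | 2 ; Design | 2 ; Sales | 3 ; Ops | 3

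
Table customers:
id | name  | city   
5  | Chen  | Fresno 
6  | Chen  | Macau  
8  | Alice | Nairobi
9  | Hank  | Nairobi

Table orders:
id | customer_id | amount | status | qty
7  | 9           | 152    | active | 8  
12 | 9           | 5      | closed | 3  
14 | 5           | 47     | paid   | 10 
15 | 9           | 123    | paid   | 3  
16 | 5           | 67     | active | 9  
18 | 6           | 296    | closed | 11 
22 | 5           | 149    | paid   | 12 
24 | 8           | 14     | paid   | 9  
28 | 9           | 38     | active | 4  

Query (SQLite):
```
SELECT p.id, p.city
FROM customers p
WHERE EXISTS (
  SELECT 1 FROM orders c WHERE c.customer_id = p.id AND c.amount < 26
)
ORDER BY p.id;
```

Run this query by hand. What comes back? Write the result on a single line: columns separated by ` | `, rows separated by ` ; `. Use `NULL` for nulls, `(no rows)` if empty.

For each customers row, check whether any orders with matching customer_id has amount < 26.
Keep rows where that is true.

8 | Nairobi ; 9 | Nairobi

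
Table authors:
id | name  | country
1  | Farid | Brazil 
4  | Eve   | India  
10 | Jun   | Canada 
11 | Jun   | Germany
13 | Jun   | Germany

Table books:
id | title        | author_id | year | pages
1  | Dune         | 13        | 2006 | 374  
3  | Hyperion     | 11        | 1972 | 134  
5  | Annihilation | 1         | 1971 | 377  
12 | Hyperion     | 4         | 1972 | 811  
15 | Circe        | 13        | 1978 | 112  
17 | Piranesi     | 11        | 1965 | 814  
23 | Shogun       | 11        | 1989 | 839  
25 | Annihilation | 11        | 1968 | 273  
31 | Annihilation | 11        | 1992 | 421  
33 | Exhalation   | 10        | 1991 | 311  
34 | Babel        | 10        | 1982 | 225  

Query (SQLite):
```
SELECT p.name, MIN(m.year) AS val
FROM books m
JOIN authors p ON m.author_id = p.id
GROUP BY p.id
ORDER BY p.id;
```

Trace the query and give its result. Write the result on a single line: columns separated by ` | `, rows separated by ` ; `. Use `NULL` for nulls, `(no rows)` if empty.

Join each books row to its authors via author_id.
Group joined rows by authors.id; compute MIN(m.year) per group.
  1: ids {5} → MIN(m.year)=1971
  4: ids {12} → MIN(m.year)=1972
  10: ids {33, 34} → MIN(m.year)=1982
  11: ids {3, 17, 23, 25, 31} → MIN(m.year)=1965
  13: ids {1, 15} → MIN(m.year)=1978

Farid | 1971 ; Eve | 1972 ; Jun | 1982 ; Jun | 1965 ; Jun | 1978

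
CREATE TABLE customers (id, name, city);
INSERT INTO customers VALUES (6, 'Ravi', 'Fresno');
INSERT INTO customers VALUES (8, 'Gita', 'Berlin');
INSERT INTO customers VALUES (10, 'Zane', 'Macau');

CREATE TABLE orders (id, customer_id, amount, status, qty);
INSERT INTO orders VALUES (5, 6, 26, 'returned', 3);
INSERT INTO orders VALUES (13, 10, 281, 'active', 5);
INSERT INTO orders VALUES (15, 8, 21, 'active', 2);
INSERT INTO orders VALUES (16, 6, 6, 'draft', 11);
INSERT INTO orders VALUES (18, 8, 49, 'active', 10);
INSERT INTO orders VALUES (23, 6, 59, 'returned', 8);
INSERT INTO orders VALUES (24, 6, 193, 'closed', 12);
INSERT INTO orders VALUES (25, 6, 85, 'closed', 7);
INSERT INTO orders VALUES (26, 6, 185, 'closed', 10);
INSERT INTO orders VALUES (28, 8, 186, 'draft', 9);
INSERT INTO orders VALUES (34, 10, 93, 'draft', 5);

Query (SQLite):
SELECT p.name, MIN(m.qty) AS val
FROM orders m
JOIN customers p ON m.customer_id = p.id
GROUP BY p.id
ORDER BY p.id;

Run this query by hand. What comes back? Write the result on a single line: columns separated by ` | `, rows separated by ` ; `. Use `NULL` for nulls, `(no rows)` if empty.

Ravi | 3 ; Gita | 2 ; Zane | 5

Join each orders row to its customers via customer_id.
Group joined rows by customers.id; compute MIN(m.qty) per group.
  6: ids {5, 16, 23, 24, 25, 26} → MIN(m.qty)=3
  8: ids {15, 18, 28} → MIN(m.qty)=2
  10: ids {13, 34} → MIN(m.qty)=5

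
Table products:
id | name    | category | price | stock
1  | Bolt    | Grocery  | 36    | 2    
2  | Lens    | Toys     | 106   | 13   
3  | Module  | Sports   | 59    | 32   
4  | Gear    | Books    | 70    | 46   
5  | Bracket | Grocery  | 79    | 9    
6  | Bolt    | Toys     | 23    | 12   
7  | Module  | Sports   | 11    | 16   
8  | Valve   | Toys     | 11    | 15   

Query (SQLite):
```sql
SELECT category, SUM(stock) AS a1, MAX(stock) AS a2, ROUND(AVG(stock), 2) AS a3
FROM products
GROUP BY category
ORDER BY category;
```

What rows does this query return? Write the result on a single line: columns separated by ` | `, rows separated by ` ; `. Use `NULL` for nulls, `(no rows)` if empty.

Group products by category.
Per group compute: SUM(stock), MAX(stock), ROUND(AVG(stock), 2).
  Books: ids {4} → SUM(stock)=46, MAX(stock)=46, ROUND(AVG(stock), 2)=46
  Grocery: ids {1, 5} → SUM(stock)=11, MAX(stock)=9, ROUND(AVG(stock), 2)=5.5
  Sports: ids {3, 7} → SUM(stock)=48, MAX(stock)=32, ROUND(AVG(stock), 2)=24
  Toys: ids {2, 6, 8} → SUM(stock)=40, MAX(stock)=15, ROUND(AVG(stock), 2)=13.33

Books | 46 | 46 | 46 ; Grocery | 11 | 9 | 5.5 ; Sports | 48 | 32 | 24 ; Toys | 40 | 15 | 13.33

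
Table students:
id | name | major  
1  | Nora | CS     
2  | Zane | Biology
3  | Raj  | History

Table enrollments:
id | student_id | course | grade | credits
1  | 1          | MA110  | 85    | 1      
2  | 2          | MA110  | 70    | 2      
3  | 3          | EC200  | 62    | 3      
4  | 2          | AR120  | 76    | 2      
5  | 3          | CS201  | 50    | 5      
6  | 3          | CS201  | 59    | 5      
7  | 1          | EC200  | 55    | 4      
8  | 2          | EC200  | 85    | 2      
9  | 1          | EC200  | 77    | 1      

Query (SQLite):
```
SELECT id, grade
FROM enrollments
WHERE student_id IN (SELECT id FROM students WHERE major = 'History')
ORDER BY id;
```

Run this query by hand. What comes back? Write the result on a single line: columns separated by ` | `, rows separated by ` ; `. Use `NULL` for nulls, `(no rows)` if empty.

3 | 62 ; 5 | 50 ; 6 | 59

Inner query: students.id where major = 'History'.
Outer: keep enrollments rows whose student_id is in that set.
Inner query → {3}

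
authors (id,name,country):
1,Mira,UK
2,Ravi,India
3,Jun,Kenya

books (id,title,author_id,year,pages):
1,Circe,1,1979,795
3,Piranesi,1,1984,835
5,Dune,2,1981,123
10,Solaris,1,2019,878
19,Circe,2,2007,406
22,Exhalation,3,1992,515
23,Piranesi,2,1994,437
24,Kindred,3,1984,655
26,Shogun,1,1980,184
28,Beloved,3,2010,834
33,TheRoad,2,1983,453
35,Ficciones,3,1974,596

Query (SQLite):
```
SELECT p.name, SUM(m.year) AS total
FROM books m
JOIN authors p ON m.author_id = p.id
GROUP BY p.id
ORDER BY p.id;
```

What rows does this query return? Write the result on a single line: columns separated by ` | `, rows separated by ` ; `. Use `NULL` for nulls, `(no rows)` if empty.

Mira | 7962 ; Ravi | 7965 ; Jun | 7960

Join each books row to its authors via author_id.
Group joined rows by authors.id; compute SUM(m.year) per group.
  1: ids {1, 3, 10, 26} → SUM(m.year)=7962
  2: ids {5, 19, 23, 33} → SUM(m.year)=7965
  3: ids {22, 24, 28, 35} → SUM(m.year)=7960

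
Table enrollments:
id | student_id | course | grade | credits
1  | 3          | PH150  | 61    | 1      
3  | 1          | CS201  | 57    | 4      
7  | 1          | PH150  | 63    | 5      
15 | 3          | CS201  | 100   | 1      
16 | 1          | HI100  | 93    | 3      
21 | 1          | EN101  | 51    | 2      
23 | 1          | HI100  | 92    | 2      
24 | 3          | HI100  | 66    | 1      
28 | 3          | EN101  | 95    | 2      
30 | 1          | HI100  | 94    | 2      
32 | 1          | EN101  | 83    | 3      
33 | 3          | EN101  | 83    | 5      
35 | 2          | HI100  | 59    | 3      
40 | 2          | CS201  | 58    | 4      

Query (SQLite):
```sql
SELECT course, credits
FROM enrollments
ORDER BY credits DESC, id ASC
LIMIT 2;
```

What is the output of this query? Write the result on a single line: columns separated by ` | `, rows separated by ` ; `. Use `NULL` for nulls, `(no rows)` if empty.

Sort by credits desc, tiebreak id asc: (5, id=7), (5, id=33), (4, id=3), (4, id=40), (3, id=16) …. Take first 2.

PH150 | 5 ; EN101 | 5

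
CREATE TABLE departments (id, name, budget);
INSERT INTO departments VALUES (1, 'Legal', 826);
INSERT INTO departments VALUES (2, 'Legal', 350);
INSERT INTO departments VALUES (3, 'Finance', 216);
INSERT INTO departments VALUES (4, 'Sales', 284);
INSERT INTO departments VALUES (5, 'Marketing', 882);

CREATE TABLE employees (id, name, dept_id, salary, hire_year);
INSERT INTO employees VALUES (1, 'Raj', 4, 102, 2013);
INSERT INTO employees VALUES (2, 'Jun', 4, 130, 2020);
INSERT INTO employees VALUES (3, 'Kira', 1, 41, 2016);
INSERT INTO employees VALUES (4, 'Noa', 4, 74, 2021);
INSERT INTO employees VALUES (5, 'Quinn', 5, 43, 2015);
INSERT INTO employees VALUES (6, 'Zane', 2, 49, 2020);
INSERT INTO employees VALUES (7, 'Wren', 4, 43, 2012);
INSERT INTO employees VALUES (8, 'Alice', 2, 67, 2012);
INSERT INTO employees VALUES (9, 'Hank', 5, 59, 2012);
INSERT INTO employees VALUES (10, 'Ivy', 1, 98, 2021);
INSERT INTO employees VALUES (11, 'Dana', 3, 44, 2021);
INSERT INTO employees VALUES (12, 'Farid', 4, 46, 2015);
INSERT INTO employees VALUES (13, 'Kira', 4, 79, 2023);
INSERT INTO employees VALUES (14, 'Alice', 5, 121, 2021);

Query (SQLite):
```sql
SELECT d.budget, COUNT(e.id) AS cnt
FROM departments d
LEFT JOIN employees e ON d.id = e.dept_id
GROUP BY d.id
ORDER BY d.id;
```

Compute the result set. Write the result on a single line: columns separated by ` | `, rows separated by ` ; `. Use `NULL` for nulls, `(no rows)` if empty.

LEFT JOIN keeps every departments row; unmatched ones get NULL for employees columns.
Group by departments.id and compute COUNT(e.id). COUNT(col) of an all-NULL group is 0.
  1: ids {3, 10} → COUNT(e.id)=2
  2: ids {6, 8} → COUNT(e.id)=2
  3: ids {11} → COUNT(e.id)=1
  4: ids {1, 2, 4, 7, 12, 13} → COUNT(e.id)=6
  5: ids {5, 9, 14} → COUNT(e.id)=3

826 | 2 ; 350 | 2 ; 216 | 1 ; 284 | 6 ; 882 | 3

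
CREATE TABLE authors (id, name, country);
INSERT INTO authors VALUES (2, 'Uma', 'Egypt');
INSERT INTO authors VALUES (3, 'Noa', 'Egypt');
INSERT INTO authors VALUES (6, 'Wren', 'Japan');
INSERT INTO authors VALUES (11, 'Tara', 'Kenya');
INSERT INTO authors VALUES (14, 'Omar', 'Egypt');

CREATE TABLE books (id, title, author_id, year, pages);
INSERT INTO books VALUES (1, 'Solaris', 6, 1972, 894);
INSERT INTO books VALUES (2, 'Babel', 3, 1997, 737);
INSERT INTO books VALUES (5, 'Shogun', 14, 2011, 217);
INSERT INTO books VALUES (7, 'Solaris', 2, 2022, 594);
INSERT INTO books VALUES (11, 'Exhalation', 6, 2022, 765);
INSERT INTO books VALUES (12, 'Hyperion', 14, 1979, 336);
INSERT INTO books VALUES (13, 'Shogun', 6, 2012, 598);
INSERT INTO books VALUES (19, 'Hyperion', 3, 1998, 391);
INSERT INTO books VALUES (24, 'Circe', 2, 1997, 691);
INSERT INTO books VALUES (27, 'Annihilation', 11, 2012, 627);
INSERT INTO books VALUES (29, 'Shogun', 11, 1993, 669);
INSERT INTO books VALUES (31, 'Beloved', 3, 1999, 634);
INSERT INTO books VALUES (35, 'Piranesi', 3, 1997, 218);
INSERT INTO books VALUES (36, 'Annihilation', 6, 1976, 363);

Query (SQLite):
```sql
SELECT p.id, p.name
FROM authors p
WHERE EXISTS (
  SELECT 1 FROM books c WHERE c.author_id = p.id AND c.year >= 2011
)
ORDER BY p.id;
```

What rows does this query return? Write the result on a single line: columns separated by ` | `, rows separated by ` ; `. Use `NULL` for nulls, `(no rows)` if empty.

For each authors row, check whether any books with matching author_id has year >= 2011.
Keep rows where that is true.

2 | Uma ; 6 | Wren ; 11 | Tara ; 14 | Omar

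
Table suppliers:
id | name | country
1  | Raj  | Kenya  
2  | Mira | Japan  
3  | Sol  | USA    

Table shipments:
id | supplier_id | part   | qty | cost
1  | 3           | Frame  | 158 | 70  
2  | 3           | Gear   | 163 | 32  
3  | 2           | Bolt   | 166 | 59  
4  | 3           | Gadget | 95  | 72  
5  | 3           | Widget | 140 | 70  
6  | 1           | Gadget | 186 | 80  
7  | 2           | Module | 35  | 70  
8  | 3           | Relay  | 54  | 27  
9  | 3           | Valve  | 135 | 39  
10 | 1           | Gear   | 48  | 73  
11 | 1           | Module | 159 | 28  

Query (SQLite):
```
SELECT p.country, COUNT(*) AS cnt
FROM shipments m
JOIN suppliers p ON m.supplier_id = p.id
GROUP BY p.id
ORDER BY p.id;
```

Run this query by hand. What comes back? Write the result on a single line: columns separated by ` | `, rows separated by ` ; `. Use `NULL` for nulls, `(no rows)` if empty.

Kenya | 3 ; Japan | 2 ; USA | 6

Join each shipments row to its suppliers via supplier_id.
Group joined rows by suppliers.id; compute COUNT(*) per group.
  1: ids {6, 10, 11} → COUNT(*)=3
  2: ids {3, 7} → COUNT(*)=2
  3: ids {1, 2, 4, 5, 8, 9} → COUNT(*)=6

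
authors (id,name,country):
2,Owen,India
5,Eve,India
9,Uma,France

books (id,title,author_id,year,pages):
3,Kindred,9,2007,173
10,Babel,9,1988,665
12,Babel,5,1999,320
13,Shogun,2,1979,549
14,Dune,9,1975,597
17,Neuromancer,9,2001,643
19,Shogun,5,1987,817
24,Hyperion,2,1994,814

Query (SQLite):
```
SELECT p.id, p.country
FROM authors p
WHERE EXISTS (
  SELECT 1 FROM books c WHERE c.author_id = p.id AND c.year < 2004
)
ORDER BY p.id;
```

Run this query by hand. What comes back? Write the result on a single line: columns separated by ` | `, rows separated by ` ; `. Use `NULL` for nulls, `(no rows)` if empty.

2 | India ; 5 | India ; 9 | France

For each authors row, check whether any books with matching author_id has year < 2004.
Keep rows where that is true.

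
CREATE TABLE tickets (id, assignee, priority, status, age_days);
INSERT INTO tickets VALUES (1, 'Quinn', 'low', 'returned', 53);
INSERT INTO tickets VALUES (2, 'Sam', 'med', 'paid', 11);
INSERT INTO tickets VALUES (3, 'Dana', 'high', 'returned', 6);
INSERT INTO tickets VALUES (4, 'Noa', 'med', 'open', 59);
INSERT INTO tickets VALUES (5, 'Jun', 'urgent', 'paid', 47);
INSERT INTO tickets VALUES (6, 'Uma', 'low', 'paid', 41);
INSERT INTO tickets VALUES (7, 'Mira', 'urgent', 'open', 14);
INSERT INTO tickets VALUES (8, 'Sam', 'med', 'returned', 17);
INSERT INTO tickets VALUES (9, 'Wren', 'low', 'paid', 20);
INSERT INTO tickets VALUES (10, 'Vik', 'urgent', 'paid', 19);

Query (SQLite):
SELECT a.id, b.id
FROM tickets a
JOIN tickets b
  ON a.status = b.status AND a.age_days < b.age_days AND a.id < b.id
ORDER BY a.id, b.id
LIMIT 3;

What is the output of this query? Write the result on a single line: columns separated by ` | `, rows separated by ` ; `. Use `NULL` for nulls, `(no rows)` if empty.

2 | 5 ; 2 | 6 ; 2 | 9

Pairs (a,b) with same status, a.age_days < b.age_days, a.id < b.id.
status groups: open:{4,7} paid:{2,5,6,9,10} returned:{1,3,8}
Ordered by (a.id, b.id); first 3.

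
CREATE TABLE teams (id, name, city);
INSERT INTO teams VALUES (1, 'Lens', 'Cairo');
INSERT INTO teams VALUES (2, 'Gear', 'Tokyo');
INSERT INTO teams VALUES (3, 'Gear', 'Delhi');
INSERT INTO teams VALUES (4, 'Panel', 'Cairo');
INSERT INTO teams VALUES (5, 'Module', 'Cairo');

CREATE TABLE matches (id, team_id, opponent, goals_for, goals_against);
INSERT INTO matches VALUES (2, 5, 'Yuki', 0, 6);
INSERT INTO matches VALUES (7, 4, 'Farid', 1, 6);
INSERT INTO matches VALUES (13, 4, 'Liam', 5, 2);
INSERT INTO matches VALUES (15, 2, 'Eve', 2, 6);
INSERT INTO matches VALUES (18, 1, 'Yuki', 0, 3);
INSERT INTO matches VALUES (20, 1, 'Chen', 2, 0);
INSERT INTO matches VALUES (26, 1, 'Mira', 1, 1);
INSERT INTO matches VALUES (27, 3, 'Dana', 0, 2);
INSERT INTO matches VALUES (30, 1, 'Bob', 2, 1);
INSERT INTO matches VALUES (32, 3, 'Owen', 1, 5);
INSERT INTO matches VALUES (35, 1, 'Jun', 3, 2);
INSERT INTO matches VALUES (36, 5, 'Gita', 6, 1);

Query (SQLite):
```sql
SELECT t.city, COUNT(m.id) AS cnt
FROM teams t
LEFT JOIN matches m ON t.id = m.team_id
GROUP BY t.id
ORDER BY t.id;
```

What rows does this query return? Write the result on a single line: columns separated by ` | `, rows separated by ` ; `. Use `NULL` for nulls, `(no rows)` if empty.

Cairo | 5 ; Tokyo | 1 ; Delhi | 2 ; Cairo | 2 ; Cairo | 2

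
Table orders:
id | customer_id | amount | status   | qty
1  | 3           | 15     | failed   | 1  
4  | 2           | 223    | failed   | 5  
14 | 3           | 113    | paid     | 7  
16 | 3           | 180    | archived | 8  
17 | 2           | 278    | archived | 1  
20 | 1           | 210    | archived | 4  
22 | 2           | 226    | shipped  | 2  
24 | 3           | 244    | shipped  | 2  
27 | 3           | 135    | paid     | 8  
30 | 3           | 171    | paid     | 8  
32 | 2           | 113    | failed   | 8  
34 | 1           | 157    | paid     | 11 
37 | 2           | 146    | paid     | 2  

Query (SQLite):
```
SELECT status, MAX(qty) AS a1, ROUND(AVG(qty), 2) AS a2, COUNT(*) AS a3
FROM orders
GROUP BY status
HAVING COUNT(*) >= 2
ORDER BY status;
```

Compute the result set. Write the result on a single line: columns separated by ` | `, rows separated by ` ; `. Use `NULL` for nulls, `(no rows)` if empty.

archived | 8 | 4.33 | 3 ; failed | 8 | 4.67 | 3 ; paid | 11 | 7.2 | 5 ; shipped | 2 | 2 | 2

Group orders by status.
Per group compute: MAX(qty), ROUND(AVG(qty), 2), COUNT(*).
HAVING: drop groups with fewer than 2 rows.
  archived: ids {16, 17, 20} → MAX(qty)=8, ROUND(AVG(qty), 2)=4.33, COUNT(*)=3
  failed: ids {1, 4, 32} → MAX(qty)=8, ROUND(AVG(qty), 2)=4.67, COUNT(*)=3
  paid: ids {14, 27, 30, 34, 37} → MAX(qty)=11, ROUND(AVG(qty), 2)=7.2, COUNT(*)=5
  shipped: ids {22, 24} → MAX(qty)=2, ROUND(AVG(qty), 2)=2, COUNT(*)=2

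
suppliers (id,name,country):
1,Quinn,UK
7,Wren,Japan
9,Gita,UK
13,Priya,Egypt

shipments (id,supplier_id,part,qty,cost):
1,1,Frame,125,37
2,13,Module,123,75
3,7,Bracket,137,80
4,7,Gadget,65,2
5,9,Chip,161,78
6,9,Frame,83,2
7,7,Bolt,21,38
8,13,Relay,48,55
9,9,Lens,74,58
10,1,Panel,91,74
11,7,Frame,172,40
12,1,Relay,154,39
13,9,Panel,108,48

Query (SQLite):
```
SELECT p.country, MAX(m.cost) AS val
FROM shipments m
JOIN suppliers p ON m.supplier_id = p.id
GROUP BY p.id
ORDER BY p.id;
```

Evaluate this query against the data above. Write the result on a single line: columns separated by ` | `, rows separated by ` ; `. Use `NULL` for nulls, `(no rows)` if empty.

Join each shipments row to its suppliers via supplier_id.
Group joined rows by suppliers.id; compute MAX(m.cost) per group.
  1: ids {1, 10, 12} → MAX(m.cost)=74
  7: ids {3, 4, 7, 11} → MAX(m.cost)=80
  9: ids {5, 6, 9, 13} → MAX(m.cost)=78
  13: ids {2, 8} → MAX(m.cost)=75

UK | 74 ; Japan | 80 ; UK | 78 ; Egypt | 75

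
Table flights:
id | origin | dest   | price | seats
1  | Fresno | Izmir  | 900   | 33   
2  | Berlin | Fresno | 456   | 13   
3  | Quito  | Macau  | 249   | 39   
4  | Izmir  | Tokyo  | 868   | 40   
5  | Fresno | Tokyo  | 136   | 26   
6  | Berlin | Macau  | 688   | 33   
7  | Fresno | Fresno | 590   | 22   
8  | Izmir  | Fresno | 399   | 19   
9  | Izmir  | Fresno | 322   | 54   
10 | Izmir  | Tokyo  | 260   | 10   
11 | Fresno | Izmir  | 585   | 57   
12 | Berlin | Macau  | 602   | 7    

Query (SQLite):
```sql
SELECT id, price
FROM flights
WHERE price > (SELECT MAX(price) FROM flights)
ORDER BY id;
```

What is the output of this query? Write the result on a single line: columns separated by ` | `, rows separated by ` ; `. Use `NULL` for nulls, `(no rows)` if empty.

(no rows)

Scalar subquery: MAX(price) over all flights rows = 900.
Keep rows where price > that value.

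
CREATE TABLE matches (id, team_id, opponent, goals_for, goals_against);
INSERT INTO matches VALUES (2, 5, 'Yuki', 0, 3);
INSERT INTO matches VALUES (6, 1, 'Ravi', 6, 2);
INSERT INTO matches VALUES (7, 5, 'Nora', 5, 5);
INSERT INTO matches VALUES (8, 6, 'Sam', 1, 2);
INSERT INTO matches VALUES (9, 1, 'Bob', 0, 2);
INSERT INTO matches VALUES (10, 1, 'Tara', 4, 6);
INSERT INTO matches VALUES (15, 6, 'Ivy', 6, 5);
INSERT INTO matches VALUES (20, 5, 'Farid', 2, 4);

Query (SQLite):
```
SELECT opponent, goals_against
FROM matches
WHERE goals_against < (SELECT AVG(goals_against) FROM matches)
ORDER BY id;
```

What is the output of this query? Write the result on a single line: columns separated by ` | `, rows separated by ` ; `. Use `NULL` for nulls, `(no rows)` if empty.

Yuki | 3 ; Ravi | 2 ; Sam | 2 ; Bob | 2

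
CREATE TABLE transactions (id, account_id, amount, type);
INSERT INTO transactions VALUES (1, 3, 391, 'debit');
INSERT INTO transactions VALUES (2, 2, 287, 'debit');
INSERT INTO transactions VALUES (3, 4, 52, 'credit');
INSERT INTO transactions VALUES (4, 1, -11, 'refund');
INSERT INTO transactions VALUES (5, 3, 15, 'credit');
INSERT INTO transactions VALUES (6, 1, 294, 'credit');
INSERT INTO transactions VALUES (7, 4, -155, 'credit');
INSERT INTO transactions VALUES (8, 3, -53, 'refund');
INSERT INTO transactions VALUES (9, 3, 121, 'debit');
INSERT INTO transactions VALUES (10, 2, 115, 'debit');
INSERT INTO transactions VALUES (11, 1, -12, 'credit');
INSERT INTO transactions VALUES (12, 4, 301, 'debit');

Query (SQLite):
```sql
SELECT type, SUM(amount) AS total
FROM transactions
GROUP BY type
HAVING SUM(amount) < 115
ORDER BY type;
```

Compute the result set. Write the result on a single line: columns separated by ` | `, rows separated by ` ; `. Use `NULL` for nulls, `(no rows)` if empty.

refund | -64

Partition transactions by type; compute SUM(amount) within each group.
HAVING: keep groups where SUM(amount) < 115.
  credit: ids {3, 5, 6, 7, 11} → SUM(amount)=194
  debit: ids {1, 2, 9, 10, 12} → SUM(amount)=1215
  refund: ids {4, 8} → SUM(amount)=-64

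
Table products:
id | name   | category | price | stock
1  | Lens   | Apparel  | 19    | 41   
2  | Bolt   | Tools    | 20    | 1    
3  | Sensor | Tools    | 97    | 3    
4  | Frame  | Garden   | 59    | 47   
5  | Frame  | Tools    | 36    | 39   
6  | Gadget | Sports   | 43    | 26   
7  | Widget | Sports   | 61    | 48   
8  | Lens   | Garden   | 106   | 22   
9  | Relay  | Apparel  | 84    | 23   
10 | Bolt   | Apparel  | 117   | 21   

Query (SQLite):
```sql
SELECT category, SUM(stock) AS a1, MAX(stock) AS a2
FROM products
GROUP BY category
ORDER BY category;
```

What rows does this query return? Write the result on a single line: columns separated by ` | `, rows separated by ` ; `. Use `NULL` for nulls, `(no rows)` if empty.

Apparel | 85 | 41 ; Garden | 69 | 47 ; Sports | 74 | 48 ; Tools | 43 | 39

Group products by category.
Per group compute: SUM(stock), MAX(stock).
  Apparel: ids {1, 9, 10} → SUM(stock)=85, MAX(stock)=41
  Garden: ids {4, 8} → SUM(stock)=69, MAX(stock)=47
  Sports: ids {6, 7} → SUM(stock)=74, MAX(stock)=48
  Tools: ids {2, 3, 5} → SUM(stock)=43, MAX(stock)=39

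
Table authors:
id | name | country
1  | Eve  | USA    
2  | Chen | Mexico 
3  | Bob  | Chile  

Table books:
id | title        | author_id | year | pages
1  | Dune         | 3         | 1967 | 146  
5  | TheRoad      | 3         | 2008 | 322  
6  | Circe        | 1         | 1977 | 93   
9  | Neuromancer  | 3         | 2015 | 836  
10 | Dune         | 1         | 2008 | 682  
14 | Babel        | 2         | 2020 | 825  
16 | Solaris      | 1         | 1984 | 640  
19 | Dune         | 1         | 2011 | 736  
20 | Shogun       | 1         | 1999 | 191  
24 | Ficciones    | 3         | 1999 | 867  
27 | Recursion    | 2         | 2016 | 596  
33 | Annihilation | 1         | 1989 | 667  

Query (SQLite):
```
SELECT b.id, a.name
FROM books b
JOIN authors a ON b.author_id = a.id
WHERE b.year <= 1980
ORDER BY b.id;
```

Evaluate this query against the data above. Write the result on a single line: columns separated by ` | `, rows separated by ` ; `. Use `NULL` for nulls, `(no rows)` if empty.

1 | Bob ; 6 | Eve

Each books row matches the authors row where author_id = authors.id.
Then keep rows with b.year <= 1980.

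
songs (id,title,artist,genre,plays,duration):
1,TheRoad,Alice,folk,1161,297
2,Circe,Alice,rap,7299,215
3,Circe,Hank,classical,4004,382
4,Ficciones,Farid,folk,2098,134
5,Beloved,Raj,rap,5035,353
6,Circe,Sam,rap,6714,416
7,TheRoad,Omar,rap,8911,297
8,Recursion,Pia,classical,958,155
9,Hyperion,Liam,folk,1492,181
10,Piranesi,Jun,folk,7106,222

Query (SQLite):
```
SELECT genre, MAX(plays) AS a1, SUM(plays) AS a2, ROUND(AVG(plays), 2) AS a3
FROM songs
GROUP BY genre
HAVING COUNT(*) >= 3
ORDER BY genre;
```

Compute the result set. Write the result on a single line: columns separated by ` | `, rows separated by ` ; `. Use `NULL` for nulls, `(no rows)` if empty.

folk | 7106 | 11857 | 2964.25 ; rap | 8911 | 27959 | 6989.75

Group songs by genre.
Per group compute: MAX(plays), SUM(plays), ROUND(AVG(plays), 2).
HAVING: drop groups with fewer than 3 rows.
  classical: ids {3, 8} → MAX(plays)=4004, SUM(plays)=4962, ROUND(AVG(plays), 2)=2481
  folk: ids {1, 4, 9, 10} → MAX(plays)=7106, SUM(plays)=11857, ROUND(AVG(plays), 2)=2964.25
  rap: ids {2, 5, 6, 7} → MAX(plays)=8911, SUM(plays)=27959, ROUND(AVG(plays), 2)=6989.75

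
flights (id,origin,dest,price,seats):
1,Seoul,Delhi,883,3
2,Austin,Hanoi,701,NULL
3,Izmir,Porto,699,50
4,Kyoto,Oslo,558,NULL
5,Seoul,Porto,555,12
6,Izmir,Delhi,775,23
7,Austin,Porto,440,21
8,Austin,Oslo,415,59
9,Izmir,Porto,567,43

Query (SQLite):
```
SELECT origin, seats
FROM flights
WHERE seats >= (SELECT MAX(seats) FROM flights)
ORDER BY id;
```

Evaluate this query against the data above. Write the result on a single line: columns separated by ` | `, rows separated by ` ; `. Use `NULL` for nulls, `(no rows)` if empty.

Scalar subquery: MAX(seats) over all flights rows = 59.
Keep rows where seats >= that value.

Austin | 59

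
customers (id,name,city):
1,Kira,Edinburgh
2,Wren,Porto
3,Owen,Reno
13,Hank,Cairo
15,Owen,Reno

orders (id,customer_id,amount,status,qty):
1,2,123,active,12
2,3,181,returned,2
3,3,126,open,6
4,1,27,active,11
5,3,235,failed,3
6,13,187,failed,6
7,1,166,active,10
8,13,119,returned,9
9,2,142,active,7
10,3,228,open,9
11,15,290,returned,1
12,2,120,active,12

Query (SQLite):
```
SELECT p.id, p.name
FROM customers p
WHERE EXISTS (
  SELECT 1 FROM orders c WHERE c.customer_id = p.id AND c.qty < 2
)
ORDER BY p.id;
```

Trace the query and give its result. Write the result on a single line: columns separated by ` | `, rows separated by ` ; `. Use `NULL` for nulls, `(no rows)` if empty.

15 | Owen

For each customers row, check whether any orders with matching customer_id has qty < 2.
Keep rows where that is true.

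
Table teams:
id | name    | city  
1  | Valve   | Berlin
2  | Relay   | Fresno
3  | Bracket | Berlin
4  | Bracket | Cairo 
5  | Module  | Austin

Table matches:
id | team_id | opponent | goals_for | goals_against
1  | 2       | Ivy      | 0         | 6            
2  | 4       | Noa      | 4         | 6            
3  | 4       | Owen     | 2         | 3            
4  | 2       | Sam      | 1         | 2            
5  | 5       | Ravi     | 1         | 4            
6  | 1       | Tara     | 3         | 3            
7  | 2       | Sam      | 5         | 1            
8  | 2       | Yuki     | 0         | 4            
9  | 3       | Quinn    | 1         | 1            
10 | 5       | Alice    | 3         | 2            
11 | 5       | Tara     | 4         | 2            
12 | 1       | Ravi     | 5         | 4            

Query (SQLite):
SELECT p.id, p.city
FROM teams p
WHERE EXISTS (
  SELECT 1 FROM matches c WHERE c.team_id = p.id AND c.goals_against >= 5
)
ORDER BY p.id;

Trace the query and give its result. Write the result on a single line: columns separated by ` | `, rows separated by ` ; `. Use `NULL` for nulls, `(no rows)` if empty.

2 | Fresno ; 4 | Cairo

For each teams row, check whether any matches with matching team_id has goals_against >= 5.
Keep rows where that is true.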